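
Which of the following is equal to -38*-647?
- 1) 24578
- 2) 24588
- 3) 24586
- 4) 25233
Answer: 3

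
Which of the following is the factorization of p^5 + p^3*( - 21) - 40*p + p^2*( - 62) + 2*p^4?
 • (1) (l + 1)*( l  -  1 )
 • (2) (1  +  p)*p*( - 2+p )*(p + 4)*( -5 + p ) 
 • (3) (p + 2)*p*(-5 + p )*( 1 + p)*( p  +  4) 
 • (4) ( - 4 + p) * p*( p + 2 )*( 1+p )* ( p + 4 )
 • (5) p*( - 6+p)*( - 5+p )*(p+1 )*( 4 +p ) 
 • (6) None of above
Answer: 3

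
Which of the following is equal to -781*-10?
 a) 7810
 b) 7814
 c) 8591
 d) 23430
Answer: a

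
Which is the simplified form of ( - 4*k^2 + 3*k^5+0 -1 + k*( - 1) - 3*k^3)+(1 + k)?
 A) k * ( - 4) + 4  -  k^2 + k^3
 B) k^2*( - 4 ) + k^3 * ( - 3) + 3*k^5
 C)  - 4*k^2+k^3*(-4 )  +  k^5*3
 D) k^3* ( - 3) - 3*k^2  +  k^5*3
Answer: B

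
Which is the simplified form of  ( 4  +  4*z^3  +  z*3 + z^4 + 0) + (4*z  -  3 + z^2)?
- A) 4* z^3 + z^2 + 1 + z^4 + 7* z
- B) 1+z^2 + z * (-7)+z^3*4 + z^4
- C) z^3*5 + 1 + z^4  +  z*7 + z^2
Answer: A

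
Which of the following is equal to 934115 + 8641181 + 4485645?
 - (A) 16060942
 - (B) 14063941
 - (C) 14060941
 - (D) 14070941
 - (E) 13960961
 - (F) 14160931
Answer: C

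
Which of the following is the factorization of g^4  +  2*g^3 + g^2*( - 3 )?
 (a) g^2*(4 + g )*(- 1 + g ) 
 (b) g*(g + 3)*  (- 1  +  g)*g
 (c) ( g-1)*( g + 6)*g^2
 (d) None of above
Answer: b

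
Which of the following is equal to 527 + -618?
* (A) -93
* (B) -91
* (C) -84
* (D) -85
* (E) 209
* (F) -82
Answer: B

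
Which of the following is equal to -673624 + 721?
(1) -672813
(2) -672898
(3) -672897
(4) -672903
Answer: 4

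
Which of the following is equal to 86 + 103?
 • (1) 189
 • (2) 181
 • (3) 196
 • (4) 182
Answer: 1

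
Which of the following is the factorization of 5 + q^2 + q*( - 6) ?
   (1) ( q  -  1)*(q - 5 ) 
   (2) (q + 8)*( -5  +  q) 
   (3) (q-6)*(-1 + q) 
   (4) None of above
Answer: 1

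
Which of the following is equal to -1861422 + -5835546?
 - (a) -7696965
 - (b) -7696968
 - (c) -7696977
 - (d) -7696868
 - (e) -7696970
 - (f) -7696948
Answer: b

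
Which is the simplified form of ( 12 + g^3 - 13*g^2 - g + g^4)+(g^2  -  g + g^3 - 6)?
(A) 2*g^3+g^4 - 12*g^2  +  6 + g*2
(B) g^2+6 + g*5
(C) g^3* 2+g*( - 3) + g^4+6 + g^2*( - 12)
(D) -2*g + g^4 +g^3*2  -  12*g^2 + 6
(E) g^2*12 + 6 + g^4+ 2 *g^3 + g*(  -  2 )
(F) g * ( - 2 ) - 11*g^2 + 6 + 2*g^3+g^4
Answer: D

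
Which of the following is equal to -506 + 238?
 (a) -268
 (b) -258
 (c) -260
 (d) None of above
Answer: a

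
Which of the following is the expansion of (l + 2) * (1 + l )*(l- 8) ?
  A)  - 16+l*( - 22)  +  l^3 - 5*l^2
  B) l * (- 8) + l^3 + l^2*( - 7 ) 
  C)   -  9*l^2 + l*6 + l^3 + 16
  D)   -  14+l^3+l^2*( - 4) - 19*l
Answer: A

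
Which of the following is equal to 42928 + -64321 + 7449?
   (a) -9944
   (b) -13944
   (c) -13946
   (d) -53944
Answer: b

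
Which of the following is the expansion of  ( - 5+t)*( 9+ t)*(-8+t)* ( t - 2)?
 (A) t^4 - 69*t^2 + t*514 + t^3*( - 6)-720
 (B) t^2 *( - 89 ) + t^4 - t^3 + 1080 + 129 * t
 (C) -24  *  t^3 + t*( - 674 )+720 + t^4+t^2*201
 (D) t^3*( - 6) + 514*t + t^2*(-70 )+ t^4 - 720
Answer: A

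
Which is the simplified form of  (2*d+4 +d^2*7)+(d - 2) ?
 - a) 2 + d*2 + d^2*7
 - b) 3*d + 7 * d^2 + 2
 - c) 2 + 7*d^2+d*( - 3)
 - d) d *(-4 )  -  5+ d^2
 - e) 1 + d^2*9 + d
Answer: b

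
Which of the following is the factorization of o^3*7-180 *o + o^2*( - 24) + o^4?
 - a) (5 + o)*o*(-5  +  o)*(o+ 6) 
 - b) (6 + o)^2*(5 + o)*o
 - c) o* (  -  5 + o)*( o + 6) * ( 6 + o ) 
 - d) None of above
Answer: c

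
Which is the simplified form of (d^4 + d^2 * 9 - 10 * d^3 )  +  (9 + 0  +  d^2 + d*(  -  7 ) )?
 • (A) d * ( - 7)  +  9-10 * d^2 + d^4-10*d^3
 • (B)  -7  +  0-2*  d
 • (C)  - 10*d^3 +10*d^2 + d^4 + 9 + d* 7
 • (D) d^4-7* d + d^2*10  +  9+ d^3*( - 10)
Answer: D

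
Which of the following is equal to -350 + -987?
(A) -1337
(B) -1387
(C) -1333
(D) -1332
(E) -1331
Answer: A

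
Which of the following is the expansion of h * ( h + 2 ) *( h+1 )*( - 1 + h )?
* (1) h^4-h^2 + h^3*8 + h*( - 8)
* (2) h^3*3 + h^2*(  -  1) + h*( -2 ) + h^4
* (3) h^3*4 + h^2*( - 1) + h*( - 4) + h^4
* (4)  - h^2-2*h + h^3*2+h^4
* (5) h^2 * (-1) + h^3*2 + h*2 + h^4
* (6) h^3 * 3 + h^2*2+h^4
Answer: 4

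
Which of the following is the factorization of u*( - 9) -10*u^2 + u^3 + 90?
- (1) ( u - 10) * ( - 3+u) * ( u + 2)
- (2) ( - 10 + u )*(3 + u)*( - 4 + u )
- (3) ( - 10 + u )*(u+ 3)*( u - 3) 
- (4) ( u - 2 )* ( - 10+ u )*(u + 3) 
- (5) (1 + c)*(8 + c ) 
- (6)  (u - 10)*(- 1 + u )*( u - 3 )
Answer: 3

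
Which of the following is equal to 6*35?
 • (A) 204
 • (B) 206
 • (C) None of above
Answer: C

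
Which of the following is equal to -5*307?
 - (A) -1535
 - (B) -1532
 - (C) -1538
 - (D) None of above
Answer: A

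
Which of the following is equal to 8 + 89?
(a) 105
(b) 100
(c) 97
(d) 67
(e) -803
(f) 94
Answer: c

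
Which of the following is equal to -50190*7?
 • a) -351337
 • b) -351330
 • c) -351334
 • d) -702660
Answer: b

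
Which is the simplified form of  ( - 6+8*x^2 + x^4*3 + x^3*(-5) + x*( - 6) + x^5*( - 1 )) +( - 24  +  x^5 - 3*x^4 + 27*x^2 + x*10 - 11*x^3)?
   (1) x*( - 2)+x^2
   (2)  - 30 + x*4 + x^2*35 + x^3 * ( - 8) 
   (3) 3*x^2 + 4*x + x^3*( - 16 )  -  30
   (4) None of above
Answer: 4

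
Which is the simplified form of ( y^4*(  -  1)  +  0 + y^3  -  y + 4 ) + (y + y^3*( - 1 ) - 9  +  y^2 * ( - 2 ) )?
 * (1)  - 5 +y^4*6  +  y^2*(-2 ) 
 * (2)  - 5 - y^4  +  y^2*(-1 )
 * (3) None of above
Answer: 3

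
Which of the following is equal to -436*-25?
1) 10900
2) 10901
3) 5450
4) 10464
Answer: 1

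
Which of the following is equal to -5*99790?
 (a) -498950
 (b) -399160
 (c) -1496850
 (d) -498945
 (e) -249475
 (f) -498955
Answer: a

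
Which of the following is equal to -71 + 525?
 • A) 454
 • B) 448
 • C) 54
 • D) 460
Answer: A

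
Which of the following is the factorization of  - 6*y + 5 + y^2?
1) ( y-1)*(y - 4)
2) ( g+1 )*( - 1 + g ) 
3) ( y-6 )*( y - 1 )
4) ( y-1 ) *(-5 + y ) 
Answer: 4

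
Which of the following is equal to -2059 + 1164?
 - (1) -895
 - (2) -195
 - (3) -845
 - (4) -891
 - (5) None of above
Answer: 1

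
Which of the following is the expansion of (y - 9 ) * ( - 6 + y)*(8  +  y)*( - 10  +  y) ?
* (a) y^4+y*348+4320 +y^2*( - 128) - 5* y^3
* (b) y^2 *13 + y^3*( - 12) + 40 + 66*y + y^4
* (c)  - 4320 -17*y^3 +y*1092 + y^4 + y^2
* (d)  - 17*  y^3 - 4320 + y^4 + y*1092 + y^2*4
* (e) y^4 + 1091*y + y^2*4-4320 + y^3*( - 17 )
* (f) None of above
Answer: d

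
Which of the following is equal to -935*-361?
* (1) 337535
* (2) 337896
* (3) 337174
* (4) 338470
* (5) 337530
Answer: 1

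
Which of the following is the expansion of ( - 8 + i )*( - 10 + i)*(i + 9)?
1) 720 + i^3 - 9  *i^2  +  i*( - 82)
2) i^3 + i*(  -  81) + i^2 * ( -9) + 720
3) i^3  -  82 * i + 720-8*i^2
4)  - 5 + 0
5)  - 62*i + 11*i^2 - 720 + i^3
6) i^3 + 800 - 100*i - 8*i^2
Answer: 1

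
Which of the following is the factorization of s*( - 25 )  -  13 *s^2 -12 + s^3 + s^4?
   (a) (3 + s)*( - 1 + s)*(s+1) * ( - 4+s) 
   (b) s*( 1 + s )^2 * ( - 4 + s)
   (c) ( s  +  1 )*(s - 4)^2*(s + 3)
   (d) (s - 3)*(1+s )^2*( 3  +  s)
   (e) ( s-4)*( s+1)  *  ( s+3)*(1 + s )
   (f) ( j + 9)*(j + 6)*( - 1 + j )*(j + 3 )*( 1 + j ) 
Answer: e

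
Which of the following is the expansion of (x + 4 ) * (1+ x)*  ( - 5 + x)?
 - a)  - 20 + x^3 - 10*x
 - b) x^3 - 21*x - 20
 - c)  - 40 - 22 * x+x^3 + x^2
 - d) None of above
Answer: b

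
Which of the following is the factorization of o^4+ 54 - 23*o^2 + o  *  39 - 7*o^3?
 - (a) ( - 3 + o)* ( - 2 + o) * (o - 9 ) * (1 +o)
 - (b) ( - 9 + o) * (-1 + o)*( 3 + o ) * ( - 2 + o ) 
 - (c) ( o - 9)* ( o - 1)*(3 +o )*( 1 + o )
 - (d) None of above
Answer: d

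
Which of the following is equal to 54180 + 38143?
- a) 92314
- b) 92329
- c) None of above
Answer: c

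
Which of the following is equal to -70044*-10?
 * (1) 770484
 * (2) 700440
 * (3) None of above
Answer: 2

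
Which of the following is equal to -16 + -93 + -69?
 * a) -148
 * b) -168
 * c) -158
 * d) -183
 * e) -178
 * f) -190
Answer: e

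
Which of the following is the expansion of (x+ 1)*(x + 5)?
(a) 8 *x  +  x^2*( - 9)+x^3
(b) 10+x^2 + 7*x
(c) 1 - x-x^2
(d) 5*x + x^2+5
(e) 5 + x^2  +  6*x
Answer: e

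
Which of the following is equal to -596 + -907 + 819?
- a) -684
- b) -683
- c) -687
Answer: a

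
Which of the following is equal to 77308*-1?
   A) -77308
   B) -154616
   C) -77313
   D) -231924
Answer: A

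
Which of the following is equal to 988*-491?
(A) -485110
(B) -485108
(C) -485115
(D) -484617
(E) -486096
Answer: B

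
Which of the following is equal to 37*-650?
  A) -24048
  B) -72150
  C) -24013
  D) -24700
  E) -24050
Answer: E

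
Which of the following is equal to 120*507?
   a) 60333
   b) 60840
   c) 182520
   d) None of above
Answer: b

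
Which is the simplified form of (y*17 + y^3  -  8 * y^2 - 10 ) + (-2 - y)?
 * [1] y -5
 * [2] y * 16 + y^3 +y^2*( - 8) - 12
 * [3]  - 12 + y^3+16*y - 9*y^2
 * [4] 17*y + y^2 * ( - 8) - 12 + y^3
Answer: 2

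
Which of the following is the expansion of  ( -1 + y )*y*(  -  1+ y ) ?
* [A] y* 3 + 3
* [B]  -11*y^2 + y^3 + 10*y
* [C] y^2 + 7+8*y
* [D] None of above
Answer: D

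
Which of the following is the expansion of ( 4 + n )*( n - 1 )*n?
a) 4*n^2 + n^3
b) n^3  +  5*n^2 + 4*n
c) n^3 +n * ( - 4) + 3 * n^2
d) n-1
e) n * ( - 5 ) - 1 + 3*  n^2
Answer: c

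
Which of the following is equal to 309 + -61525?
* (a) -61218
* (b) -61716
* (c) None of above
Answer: c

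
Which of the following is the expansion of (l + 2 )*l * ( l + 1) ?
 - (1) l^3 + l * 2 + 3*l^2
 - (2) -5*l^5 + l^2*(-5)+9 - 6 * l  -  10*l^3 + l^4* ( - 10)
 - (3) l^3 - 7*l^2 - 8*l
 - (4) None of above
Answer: 1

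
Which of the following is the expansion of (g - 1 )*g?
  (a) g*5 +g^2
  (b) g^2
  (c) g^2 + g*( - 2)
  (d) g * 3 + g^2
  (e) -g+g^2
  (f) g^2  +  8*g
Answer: e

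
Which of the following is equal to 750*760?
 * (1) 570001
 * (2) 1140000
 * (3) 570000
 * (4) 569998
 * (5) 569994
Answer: 3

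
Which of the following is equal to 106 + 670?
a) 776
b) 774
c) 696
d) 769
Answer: a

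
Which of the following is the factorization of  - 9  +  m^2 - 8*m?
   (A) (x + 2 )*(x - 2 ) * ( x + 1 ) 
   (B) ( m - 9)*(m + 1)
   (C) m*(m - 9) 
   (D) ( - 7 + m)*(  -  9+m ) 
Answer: B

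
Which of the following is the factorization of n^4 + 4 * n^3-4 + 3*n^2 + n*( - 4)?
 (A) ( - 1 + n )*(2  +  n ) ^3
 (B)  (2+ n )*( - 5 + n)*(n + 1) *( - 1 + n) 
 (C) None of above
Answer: C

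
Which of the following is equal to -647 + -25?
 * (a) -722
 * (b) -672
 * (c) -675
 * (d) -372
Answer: b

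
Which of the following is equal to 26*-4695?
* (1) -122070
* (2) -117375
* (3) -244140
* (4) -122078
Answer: 1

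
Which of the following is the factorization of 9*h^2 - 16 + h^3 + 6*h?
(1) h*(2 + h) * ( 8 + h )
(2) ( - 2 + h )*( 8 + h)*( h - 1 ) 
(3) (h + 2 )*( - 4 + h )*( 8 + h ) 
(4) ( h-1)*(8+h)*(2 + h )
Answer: 4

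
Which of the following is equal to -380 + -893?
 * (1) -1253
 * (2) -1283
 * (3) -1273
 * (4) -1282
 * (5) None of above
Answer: 3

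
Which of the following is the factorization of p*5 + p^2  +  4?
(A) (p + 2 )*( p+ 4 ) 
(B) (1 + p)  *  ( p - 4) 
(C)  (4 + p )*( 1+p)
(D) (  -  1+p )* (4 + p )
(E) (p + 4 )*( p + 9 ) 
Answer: C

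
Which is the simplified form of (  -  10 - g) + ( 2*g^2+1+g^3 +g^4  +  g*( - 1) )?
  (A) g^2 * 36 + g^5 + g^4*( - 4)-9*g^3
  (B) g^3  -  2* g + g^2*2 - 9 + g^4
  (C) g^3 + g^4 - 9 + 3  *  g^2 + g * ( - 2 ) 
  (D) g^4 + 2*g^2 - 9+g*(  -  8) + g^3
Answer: B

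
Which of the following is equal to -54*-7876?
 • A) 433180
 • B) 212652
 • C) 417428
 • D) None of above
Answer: D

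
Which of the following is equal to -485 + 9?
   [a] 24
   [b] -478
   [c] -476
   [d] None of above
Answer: c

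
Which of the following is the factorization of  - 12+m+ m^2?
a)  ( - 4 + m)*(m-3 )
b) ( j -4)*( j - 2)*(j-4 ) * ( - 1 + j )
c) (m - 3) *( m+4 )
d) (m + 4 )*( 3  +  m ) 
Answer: c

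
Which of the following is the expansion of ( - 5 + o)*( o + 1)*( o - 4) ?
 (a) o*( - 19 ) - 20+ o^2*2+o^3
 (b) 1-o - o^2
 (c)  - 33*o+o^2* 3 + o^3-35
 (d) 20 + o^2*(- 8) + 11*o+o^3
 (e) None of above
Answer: d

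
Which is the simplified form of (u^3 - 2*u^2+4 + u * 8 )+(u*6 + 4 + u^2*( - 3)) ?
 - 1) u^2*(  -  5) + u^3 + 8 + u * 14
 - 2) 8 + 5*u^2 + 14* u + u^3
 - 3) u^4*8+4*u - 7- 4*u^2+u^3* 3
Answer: 1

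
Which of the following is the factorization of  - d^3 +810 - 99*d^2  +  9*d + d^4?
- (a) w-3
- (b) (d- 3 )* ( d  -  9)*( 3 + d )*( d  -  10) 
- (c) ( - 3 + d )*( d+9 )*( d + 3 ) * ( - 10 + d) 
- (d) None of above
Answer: c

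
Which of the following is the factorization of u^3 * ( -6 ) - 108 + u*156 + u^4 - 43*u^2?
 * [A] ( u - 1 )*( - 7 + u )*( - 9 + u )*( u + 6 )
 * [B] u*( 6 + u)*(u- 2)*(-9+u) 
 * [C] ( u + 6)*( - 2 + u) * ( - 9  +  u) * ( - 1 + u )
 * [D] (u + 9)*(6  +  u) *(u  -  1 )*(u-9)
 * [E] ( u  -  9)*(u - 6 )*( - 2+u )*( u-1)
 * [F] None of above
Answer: C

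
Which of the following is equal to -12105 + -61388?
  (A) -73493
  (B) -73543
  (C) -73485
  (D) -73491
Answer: A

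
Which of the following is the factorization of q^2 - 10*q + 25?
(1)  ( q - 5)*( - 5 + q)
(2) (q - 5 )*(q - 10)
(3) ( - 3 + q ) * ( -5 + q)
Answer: 1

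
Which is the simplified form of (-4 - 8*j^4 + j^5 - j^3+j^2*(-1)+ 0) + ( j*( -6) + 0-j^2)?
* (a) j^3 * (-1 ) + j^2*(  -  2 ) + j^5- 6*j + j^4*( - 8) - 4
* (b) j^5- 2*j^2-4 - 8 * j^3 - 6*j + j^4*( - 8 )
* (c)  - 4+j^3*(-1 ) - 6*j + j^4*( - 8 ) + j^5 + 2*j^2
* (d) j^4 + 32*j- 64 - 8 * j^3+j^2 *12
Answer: a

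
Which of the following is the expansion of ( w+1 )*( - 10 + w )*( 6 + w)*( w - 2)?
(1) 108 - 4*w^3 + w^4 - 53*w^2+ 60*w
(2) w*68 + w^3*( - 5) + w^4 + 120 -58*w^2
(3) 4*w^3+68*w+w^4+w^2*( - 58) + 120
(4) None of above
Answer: 2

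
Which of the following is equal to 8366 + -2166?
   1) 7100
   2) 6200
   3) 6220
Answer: 2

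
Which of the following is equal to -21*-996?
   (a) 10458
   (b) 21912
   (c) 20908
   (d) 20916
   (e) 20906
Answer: d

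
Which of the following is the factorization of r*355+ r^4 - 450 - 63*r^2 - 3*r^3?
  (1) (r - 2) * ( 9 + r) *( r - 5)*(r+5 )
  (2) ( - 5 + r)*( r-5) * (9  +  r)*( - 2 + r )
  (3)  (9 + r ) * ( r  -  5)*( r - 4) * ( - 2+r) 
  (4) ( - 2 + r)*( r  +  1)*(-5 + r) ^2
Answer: 2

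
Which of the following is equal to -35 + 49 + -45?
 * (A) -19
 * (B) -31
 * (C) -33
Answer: B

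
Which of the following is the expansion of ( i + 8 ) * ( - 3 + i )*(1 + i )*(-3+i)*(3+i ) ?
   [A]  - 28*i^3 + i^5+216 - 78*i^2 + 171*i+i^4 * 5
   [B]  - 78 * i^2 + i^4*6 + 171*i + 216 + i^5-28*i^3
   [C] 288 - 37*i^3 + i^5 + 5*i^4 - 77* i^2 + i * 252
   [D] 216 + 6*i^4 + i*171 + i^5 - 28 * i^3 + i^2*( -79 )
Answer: B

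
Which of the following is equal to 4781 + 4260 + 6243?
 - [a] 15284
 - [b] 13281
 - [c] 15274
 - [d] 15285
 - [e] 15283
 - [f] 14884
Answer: a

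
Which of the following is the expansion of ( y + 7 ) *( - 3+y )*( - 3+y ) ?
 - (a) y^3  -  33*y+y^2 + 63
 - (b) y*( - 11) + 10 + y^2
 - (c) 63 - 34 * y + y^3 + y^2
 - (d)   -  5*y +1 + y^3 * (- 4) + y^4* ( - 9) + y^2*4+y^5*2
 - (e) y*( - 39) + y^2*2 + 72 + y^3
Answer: a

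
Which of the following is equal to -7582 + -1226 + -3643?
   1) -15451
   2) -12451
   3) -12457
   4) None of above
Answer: 2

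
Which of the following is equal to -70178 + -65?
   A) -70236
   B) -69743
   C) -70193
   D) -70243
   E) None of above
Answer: D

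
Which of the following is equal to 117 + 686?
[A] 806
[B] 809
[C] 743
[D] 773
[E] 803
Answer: E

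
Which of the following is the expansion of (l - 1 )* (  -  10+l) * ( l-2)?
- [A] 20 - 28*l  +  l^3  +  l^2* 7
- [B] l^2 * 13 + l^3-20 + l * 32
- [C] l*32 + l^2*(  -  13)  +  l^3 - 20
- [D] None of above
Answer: C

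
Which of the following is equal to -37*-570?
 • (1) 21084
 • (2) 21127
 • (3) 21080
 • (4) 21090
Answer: 4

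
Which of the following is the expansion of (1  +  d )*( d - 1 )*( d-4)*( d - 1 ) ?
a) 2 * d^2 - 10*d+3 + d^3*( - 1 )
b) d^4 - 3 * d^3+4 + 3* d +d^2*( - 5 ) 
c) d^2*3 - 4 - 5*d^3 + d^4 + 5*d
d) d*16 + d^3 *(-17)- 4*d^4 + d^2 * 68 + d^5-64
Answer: c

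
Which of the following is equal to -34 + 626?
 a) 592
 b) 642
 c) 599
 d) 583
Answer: a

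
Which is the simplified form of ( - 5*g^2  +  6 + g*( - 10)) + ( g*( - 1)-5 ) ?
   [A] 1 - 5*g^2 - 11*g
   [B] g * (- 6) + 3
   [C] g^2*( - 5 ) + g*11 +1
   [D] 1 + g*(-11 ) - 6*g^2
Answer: A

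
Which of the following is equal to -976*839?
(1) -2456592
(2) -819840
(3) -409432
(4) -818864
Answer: 4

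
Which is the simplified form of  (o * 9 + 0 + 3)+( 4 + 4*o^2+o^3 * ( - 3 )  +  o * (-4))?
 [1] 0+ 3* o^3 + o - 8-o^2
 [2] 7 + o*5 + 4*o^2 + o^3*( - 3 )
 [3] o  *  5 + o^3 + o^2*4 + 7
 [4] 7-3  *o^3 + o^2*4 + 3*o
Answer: 2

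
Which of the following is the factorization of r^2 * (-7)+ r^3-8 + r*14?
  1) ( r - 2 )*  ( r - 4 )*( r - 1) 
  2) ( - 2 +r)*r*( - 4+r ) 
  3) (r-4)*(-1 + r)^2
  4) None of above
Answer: 1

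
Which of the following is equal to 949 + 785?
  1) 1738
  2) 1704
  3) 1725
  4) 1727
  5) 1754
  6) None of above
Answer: 6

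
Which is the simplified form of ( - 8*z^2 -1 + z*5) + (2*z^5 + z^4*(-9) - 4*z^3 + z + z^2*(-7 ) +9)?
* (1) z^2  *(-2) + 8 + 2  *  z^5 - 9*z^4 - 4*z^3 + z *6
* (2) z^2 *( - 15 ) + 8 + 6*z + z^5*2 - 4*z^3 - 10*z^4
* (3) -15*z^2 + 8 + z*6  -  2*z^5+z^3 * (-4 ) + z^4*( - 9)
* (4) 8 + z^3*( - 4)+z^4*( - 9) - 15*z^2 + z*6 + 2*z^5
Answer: 4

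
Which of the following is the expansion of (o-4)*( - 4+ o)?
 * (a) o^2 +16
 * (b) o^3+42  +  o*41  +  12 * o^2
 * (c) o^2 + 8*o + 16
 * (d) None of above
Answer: d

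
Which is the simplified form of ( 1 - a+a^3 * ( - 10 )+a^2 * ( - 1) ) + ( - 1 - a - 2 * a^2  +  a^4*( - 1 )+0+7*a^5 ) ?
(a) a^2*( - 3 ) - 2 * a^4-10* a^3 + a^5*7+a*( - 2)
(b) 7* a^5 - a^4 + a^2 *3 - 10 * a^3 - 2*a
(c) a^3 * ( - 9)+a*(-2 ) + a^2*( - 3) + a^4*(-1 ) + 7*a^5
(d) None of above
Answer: d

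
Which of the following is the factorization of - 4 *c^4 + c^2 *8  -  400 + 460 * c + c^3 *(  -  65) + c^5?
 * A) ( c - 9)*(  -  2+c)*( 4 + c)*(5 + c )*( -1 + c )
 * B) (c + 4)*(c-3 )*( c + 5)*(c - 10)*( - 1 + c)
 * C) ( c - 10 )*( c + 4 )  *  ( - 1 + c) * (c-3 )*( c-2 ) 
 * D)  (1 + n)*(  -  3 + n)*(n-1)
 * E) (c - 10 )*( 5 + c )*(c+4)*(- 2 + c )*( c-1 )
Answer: E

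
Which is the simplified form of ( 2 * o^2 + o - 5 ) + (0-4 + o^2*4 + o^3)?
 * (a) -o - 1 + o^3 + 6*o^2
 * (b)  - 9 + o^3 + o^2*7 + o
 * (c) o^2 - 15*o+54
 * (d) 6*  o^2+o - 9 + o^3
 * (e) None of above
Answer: d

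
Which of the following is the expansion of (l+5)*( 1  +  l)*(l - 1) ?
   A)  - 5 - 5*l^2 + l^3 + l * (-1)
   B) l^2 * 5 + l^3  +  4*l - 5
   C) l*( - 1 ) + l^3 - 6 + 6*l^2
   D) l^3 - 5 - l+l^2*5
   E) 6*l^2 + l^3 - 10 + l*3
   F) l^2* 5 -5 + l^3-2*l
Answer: D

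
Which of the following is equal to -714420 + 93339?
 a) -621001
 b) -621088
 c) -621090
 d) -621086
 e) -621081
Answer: e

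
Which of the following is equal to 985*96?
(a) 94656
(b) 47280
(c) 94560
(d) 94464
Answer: c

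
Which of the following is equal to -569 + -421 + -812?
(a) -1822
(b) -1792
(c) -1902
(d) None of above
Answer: d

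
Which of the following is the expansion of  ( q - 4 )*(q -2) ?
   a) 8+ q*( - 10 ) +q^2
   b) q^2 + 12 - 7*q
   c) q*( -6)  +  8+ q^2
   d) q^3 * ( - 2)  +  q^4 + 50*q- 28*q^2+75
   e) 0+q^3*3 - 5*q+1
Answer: c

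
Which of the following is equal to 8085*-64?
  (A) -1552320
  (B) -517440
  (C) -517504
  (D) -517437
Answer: B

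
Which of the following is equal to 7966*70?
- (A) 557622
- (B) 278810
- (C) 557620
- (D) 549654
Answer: C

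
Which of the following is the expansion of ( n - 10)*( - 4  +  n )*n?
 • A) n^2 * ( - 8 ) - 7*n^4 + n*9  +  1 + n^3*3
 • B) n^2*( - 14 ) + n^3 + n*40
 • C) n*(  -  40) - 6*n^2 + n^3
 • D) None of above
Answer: B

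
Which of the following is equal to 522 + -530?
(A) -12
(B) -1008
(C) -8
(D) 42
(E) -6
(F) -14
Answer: C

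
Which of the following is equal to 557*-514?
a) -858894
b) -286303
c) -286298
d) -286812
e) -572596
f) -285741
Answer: c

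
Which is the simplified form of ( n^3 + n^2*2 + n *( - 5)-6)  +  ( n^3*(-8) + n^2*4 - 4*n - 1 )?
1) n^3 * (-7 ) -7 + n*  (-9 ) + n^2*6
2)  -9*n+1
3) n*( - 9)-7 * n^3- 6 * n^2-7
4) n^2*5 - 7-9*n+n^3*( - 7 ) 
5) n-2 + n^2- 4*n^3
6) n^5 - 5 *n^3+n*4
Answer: 1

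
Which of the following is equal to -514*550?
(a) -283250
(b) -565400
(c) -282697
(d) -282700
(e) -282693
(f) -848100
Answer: d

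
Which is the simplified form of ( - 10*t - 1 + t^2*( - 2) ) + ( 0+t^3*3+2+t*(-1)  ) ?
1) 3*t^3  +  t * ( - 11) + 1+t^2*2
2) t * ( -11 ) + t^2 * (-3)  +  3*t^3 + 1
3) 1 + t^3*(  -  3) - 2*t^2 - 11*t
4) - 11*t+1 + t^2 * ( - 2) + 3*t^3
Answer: 4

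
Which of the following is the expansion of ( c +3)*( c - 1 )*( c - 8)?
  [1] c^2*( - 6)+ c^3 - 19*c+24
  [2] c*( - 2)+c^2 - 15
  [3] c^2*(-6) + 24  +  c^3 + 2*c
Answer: 1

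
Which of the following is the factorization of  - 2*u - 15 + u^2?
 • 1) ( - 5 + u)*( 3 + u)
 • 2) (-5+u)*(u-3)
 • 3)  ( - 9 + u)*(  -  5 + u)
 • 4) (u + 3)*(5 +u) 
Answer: 1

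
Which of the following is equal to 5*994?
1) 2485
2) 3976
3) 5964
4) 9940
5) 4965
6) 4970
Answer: 6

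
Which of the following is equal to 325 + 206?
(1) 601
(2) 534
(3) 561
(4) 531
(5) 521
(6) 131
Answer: 4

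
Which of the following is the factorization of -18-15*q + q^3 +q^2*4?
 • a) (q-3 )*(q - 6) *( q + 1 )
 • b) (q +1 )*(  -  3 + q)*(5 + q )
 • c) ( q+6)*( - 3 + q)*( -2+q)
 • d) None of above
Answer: d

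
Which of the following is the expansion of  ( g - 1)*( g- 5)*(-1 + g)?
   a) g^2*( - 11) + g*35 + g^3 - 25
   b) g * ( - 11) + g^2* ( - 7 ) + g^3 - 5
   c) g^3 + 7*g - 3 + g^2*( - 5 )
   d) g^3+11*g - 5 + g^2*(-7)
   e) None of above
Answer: d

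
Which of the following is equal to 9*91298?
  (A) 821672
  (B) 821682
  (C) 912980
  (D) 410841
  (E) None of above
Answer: B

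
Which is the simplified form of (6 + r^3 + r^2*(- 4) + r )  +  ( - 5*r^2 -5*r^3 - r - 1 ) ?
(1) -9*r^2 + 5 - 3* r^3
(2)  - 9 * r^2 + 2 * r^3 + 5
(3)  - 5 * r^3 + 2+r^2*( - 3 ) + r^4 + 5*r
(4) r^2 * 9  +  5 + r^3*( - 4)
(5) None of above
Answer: 5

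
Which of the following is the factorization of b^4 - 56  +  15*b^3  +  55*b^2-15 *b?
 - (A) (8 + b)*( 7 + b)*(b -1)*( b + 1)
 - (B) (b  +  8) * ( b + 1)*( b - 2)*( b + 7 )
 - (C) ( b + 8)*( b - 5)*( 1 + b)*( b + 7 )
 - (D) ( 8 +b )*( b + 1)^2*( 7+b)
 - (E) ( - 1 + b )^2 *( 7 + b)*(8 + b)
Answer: A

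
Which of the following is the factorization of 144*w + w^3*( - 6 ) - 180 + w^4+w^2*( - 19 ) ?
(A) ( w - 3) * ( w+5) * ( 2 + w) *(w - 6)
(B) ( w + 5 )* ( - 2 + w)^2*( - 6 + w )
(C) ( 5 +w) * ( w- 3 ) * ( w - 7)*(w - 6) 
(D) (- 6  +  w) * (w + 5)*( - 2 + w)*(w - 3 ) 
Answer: D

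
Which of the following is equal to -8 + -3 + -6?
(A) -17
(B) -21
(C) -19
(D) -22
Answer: A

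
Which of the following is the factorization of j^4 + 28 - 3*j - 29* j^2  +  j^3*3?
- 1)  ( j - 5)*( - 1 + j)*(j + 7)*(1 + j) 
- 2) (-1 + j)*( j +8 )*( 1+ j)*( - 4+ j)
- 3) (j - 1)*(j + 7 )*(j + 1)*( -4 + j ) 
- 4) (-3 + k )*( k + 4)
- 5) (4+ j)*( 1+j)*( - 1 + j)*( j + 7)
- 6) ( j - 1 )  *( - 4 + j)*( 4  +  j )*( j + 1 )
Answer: 3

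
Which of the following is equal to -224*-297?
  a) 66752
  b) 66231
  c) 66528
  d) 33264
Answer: c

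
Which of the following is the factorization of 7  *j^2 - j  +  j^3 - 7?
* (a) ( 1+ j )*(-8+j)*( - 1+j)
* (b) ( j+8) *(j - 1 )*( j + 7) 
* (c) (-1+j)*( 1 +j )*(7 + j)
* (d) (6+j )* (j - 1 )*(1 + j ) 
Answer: c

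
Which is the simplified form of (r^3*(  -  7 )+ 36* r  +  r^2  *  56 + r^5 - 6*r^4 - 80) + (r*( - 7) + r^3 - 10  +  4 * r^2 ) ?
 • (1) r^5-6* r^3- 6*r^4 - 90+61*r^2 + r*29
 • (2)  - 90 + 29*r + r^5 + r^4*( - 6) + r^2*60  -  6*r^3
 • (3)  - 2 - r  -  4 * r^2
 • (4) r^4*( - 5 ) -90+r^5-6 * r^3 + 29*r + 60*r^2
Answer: 2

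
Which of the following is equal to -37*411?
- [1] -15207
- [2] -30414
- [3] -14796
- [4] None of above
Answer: 1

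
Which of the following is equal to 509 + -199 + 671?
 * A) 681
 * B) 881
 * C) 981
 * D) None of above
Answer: C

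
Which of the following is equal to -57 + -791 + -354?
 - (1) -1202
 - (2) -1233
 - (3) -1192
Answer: 1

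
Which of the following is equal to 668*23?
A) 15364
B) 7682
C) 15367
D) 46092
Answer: A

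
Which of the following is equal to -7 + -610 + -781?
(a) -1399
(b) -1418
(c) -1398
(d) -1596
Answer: c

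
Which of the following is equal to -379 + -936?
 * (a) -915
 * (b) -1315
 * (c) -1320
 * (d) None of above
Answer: b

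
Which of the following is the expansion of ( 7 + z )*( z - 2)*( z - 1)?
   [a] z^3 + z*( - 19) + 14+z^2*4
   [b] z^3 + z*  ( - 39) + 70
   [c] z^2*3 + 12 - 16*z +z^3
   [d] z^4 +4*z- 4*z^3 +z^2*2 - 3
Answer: a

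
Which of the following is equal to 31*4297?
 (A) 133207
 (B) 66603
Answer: A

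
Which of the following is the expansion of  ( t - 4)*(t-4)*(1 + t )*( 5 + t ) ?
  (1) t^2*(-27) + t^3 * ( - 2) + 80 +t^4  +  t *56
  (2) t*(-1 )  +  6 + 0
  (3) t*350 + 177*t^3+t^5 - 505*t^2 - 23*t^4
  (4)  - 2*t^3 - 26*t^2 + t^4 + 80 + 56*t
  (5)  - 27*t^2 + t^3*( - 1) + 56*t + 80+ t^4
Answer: 1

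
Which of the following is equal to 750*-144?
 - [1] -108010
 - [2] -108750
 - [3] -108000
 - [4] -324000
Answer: 3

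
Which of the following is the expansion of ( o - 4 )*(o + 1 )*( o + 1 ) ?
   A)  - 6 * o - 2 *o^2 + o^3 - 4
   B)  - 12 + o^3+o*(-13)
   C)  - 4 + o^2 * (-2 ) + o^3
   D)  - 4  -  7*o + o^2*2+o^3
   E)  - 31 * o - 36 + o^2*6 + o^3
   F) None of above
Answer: F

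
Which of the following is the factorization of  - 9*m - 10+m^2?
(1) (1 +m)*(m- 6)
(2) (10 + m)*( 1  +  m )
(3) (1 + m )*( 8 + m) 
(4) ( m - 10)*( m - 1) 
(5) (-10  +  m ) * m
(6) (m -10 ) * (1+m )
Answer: 6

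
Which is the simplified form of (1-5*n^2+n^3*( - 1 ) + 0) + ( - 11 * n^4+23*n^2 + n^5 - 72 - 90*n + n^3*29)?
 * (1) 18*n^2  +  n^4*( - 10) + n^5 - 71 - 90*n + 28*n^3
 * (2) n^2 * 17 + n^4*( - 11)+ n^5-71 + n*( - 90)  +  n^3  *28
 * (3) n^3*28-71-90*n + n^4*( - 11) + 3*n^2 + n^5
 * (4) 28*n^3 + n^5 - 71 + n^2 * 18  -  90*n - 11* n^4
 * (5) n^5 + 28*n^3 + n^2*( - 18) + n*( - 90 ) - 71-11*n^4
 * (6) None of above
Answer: 4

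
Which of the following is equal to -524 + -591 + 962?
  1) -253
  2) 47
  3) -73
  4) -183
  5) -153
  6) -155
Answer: 5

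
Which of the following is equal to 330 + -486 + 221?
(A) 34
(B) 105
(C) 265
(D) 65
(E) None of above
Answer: D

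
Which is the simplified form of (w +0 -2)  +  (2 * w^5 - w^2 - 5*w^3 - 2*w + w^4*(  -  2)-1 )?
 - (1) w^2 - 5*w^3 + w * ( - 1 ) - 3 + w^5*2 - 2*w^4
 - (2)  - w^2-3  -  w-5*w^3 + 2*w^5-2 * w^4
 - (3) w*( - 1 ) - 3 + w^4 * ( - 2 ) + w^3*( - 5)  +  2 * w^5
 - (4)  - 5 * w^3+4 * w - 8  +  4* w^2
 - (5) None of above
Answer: 2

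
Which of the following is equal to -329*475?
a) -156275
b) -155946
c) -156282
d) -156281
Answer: a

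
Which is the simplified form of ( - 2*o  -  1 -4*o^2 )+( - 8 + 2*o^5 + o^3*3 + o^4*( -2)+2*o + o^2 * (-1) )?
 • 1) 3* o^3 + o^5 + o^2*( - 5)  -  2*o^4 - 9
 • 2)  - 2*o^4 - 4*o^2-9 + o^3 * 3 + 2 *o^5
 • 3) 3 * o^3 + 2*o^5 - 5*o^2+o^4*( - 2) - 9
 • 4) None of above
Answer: 3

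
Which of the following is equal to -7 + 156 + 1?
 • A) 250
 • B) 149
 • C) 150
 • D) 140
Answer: C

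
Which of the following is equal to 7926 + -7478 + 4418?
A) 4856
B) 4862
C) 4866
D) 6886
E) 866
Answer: C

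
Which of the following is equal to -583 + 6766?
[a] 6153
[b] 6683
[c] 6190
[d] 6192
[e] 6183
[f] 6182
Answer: e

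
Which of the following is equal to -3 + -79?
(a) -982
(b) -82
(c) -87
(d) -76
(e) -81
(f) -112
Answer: b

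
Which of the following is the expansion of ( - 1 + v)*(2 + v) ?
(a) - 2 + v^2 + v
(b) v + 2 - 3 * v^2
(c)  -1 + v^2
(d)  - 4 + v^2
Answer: a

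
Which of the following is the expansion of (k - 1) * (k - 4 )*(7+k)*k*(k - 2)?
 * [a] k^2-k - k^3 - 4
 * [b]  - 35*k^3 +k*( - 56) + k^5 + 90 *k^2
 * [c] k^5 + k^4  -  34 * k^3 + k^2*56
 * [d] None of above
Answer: b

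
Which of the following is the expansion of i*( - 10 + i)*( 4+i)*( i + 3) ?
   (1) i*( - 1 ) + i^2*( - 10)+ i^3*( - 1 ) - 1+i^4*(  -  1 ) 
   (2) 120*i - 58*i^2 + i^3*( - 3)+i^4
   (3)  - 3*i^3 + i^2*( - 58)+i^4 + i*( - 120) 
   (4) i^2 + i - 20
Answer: 3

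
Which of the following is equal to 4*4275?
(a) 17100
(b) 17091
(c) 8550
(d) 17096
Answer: a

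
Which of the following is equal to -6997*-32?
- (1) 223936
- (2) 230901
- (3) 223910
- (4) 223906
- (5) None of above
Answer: 5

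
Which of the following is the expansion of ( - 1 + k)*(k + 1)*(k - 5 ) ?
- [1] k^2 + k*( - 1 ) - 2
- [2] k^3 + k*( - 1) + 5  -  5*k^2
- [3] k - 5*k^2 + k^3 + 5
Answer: 2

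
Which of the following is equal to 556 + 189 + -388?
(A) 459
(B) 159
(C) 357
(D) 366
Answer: C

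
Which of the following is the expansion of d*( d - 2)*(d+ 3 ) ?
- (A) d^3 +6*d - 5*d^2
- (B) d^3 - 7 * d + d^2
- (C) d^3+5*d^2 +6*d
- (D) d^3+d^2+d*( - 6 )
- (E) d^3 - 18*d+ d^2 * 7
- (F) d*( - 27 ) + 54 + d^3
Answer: D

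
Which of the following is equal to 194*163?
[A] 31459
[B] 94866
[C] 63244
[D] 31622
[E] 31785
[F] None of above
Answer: D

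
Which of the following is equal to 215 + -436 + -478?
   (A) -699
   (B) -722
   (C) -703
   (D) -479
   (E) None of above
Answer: A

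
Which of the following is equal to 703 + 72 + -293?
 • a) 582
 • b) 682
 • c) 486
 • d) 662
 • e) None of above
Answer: e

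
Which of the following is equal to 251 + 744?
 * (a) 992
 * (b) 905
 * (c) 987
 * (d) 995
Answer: d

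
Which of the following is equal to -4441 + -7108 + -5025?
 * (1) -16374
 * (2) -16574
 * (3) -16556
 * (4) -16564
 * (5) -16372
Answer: 2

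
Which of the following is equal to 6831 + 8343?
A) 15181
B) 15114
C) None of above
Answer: C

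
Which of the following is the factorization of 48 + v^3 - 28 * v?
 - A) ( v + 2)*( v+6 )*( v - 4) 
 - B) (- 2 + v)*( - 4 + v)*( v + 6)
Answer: B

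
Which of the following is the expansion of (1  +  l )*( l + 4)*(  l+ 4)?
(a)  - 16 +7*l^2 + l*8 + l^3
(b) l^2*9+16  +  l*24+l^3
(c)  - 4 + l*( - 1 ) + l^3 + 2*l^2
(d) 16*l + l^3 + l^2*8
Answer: b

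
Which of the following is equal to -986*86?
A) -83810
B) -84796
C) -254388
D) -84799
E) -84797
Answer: B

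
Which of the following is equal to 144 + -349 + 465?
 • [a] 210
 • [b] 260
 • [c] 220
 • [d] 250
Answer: b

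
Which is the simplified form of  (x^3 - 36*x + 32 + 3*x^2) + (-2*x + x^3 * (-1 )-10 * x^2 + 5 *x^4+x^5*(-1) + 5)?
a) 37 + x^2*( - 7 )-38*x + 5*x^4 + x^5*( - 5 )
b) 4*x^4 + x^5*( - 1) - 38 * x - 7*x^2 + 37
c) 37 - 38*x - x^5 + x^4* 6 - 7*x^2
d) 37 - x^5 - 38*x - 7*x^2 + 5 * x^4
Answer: d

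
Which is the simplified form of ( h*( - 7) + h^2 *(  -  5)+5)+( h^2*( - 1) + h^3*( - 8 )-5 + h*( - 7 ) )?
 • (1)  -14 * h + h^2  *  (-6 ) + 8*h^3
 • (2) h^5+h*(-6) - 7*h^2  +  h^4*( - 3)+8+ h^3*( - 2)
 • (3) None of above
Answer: 3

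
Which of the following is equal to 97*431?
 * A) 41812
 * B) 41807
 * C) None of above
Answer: B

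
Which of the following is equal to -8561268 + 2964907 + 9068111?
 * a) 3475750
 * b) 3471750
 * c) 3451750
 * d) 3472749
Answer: b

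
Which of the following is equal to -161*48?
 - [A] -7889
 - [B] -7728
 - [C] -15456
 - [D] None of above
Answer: B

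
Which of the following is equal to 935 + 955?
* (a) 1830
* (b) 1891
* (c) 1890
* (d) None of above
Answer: c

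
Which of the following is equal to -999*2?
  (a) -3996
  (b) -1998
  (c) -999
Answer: b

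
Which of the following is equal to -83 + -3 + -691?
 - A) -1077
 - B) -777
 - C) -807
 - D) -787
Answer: B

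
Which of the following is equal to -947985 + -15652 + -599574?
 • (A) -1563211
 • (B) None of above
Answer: A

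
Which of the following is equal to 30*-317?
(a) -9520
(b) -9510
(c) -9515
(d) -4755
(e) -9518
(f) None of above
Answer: b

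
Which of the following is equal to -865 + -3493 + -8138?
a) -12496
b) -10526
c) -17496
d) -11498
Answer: a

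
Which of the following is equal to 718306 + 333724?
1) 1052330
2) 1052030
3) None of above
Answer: 2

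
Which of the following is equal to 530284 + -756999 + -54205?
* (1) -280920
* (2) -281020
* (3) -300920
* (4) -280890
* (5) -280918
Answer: 1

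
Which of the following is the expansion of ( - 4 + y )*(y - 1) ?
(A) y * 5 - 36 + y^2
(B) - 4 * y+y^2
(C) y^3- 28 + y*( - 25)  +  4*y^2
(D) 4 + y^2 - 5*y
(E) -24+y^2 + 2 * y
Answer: D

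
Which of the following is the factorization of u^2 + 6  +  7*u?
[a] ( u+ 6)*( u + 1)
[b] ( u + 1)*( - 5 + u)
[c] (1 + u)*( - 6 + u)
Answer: a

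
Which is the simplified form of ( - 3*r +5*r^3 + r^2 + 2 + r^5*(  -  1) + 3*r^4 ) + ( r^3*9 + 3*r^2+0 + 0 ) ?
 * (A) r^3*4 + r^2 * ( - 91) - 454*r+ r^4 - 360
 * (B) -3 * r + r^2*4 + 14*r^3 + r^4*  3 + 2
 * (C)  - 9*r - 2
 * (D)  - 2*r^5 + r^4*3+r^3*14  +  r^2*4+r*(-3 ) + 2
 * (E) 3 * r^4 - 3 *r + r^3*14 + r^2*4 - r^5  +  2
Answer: E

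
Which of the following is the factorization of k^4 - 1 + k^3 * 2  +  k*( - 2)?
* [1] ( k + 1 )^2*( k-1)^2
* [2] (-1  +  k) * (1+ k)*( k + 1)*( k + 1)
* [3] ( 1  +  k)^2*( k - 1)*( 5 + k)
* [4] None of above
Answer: 2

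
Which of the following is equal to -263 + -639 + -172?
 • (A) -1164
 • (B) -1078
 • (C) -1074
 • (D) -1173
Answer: C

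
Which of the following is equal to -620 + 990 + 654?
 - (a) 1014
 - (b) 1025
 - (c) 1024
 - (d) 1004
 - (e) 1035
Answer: c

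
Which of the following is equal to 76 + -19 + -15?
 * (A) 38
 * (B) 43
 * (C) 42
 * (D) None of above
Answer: C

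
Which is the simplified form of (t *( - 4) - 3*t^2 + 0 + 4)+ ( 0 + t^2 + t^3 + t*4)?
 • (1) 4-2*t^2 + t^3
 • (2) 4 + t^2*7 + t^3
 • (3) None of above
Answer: 1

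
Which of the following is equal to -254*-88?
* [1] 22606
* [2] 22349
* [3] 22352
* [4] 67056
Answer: 3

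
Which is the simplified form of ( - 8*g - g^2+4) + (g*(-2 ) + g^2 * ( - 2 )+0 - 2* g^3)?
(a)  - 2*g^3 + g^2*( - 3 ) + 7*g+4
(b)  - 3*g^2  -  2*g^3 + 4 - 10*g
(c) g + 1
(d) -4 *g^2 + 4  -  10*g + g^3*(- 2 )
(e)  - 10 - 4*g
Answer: b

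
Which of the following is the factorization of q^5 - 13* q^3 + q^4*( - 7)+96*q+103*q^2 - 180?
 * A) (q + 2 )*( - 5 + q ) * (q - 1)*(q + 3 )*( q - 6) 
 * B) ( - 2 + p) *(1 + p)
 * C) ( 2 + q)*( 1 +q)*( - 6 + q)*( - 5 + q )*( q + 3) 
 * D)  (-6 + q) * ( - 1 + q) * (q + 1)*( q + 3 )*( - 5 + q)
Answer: A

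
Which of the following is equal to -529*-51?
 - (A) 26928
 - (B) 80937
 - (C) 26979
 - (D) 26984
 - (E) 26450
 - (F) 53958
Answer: C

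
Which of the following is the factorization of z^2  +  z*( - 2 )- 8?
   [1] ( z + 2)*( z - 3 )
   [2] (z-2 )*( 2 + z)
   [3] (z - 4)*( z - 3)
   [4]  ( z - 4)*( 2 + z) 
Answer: 4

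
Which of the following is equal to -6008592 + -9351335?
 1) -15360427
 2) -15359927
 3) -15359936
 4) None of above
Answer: 2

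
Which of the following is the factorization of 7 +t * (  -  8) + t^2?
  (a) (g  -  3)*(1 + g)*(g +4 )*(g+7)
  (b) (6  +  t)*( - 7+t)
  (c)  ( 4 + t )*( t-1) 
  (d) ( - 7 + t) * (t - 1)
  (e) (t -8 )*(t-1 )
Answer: d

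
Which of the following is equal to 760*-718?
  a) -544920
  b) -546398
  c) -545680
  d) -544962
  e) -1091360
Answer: c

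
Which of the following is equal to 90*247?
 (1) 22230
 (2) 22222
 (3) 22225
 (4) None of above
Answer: 1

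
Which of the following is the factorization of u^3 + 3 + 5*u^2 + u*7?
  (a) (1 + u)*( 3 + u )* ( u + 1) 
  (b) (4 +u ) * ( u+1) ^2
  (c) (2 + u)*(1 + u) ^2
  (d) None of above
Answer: a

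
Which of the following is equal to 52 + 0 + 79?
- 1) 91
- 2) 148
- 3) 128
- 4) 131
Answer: 4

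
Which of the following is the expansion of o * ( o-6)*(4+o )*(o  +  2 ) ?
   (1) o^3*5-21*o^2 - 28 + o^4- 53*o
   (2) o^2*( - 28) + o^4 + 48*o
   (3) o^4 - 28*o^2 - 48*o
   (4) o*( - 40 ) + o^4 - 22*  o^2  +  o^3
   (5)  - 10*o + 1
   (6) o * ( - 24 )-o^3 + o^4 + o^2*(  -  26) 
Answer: 3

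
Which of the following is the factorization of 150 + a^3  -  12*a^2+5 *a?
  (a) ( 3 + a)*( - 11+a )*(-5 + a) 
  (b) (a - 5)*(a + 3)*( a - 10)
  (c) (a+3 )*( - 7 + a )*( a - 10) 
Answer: b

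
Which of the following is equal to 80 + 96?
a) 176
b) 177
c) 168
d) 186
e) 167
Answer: a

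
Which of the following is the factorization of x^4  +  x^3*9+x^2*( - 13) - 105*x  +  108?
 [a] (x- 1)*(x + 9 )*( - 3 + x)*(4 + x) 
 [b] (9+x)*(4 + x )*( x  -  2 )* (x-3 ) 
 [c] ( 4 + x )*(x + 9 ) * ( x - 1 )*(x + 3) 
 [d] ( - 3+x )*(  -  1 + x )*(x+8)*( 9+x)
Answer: a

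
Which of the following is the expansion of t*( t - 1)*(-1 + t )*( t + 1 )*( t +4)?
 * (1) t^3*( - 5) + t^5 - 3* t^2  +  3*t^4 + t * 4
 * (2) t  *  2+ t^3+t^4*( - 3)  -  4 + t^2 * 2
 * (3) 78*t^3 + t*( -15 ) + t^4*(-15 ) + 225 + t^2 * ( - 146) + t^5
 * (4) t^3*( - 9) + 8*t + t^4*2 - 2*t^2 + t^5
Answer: 1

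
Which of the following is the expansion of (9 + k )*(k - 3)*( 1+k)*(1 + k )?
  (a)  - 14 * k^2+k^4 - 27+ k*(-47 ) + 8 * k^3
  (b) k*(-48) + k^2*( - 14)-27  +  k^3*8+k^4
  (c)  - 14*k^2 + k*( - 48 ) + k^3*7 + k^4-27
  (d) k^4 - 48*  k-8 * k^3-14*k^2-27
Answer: b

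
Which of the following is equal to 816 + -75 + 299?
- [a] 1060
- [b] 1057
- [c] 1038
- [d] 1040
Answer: d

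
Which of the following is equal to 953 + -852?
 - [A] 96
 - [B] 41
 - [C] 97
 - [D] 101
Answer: D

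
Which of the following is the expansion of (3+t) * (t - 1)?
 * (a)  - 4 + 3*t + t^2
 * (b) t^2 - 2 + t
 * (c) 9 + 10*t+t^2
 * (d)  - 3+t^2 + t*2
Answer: d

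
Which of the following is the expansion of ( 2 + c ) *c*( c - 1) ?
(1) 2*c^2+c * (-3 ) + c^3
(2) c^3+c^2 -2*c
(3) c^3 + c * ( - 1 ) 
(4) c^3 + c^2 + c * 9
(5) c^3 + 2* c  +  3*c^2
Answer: 2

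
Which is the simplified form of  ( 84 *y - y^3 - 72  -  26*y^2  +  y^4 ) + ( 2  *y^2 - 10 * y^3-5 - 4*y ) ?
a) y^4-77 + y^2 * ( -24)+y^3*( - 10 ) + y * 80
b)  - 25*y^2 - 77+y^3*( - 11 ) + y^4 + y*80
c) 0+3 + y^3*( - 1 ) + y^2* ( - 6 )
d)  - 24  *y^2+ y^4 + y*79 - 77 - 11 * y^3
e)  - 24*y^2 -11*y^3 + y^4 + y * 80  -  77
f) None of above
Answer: e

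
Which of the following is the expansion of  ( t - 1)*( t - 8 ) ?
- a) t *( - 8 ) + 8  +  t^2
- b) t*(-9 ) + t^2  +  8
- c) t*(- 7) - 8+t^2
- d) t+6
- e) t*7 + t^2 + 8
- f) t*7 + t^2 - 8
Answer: b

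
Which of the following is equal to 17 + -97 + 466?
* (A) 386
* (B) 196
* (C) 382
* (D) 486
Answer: A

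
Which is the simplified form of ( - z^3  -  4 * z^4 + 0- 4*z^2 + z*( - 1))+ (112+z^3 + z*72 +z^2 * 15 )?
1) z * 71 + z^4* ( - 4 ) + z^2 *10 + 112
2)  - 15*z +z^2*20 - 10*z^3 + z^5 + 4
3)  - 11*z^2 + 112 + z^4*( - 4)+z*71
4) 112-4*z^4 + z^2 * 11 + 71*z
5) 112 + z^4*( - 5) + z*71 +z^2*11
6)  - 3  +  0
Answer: 4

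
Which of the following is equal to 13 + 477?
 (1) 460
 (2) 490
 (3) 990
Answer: 2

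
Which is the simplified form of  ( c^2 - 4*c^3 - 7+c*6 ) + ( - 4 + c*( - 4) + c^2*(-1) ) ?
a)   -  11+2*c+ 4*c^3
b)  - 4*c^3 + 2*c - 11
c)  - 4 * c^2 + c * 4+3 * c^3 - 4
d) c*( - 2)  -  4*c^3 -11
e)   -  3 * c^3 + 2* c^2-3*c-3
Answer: b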